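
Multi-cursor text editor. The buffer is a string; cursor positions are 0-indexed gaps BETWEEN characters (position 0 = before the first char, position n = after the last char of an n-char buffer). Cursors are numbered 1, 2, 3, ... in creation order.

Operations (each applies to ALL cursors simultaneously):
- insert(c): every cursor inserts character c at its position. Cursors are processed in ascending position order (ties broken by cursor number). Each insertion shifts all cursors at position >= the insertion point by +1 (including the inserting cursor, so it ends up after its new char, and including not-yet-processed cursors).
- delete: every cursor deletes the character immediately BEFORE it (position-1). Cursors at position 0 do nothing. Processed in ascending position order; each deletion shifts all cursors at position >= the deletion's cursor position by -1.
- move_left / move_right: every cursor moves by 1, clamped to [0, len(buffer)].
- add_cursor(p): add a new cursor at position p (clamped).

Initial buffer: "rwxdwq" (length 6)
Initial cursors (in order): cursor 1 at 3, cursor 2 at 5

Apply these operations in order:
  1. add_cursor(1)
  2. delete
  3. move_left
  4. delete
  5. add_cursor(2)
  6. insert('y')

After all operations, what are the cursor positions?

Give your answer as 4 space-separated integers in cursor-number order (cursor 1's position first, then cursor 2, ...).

After op 1 (add_cursor(1)): buffer="rwxdwq" (len 6), cursors c3@1 c1@3 c2@5, authorship ......
After op 2 (delete): buffer="wdq" (len 3), cursors c3@0 c1@1 c2@2, authorship ...
After op 3 (move_left): buffer="wdq" (len 3), cursors c1@0 c3@0 c2@1, authorship ...
After op 4 (delete): buffer="dq" (len 2), cursors c1@0 c2@0 c3@0, authorship ..
After op 5 (add_cursor(2)): buffer="dq" (len 2), cursors c1@0 c2@0 c3@0 c4@2, authorship ..
After op 6 (insert('y')): buffer="yyydqy" (len 6), cursors c1@3 c2@3 c3@3 c4@6, authorship 123..4

Answer: 3 3 3 6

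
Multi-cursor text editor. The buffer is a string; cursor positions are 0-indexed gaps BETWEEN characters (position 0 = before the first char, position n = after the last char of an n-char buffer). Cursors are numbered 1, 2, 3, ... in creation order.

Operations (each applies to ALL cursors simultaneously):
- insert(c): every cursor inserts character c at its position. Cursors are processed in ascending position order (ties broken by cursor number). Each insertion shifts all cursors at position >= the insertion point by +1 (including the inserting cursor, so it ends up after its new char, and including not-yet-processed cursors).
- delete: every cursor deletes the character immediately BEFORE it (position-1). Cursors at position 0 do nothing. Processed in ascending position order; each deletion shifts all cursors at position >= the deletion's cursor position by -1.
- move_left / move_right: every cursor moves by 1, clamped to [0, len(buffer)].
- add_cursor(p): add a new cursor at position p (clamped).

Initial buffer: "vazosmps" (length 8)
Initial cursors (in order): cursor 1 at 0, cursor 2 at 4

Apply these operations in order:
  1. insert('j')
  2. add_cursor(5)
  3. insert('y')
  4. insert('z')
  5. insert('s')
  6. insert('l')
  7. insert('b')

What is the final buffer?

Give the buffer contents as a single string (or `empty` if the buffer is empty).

After op 1 (insert('j')): buffer="jvazojsmps" (len 10), cursors c1@1 c2@6, authorship 1....2....
After op 2 (add_cursor(5)): buffer="jvazojsmps" (len 10), cursors c1@1 c3@5 c2@6, authorship 1....2....
After op 3 (insert('y')): buffer="jyvazoyjysmps" (len 13), cursors c1@2 c3@7 c2@9, authorship 11....322....
After op 4 (insert('z')): buffer="jyzvazoyzjyzsmps" (len 16), cursors c1@3 c3@9 c2@12, authorship 111....33222....
After op 5 (insert('s')): buffer="jyzsvazoyzsjyzssmps" (len 19), cursors c1@4 c3@11 c2@15, authorship 1111....3332222....
After op 6 (insert('l')): buffer="jyzslvazoyzsljyzslsmps" (len 22), cursors c1@5 c3@13 c2@18, authorship 11111....333322222....
After op 7 (insert('b')): buffer="jyzslbvazoyzslbjyzslbsmps" (len 25), cursors c1@6 c3@15 c2@21, authorship 111111....33333222222....

Answer: jyzslbvazoyzslbjyzslbsmps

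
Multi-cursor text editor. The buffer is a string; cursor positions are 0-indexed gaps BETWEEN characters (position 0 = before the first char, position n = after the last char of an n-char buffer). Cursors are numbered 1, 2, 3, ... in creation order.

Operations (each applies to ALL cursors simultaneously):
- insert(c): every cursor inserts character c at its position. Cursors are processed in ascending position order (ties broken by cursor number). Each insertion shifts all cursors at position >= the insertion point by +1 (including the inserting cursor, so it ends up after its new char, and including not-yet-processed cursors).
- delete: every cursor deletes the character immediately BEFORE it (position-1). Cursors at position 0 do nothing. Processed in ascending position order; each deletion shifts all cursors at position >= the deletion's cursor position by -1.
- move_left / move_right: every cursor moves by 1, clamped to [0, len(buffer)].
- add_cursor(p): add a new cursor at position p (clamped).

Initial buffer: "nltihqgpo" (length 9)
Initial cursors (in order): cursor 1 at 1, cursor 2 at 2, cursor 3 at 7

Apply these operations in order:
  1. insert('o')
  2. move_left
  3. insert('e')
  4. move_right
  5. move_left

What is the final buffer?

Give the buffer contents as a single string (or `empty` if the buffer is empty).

Answer: neoleotihqgeopo

Derivation:
After op 1 (insert('o')): buffer="nolotihqgopo" (len 12), cursors c1@2 c2@4 c3@10, authorship .1.2.....3..
After op 2 (move_left): buffer="nolotihqgopo" (len 12), cursors c1@1 c2@3 c3@9, authorship .1.2.....3..
After op 3 (insert('e')): buffer="neoleotihqgeopo" (len 15), cursors c1@2 c2@5 c3@12, authorship .11.22.....33..
After op 4 (move_right): buffer="neoleotihqgeopo" (len 15), cursors c1@3 c2@6 c3@13, authorship .11.22.....33..
After op 5 (move_left): buffer="neoleotihqgeopo" (len 15), cursors c1@2 c2@5 c3@12, authorship .11.22.....33..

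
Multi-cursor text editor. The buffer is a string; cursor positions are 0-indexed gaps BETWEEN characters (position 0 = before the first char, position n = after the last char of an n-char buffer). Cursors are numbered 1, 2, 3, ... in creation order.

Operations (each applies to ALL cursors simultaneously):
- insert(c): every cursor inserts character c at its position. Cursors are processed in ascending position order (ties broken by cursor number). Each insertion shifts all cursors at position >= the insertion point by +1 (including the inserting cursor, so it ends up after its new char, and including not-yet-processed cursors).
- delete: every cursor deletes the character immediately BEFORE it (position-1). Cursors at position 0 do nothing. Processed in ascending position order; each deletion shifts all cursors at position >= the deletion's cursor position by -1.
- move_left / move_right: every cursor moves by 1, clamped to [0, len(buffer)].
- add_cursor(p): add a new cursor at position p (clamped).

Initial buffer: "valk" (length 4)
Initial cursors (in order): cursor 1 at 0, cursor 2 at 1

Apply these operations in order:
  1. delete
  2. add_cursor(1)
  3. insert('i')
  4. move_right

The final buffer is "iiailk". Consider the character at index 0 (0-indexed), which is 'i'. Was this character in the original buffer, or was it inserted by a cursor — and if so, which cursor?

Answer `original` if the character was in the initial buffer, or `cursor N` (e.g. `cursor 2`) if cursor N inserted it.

Answer: cursor 1

Derivation:
After op 1 (delete): buffer="alk" (len 3), cursors c1@0 c2@0, authorship ...
After op 2 (add_cursor(1)): buffer="alk" (len 3), cursors c1@0 c2@0 c3@1, authorship ...
After op 3 (insert('i')): buffer="iiailk" (len 6), cursors c1@2 c2@2 c3@4, authorship 12.3..
After op 4 (move_right): buffer="iiailk" (len 6), cursors c1@3 c2@3 c3@5, authorship 12.3..
Authorship (.=original, N=cursor N): 1 2 . 3 . .
Index 0: author = 1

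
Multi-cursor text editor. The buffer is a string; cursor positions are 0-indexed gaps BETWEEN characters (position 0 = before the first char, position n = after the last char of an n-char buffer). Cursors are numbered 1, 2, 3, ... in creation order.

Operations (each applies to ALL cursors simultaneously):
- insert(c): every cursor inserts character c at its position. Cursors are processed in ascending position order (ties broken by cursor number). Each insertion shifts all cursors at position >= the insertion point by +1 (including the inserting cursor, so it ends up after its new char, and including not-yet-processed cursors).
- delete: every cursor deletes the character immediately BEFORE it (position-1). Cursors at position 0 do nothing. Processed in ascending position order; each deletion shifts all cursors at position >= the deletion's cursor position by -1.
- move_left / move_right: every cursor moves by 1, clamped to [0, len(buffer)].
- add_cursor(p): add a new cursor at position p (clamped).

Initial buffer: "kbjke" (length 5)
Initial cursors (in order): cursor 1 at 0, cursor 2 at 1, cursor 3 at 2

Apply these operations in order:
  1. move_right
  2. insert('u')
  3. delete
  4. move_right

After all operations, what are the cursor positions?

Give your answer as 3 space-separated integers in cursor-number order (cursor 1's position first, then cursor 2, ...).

After op 1 (move_right): buffer="kbjke" (len 5), cursors c1@1 c2@2 c3@3, authorship .....
After op 2 (insert('u')): buffer="kubujuke" (len 8), cursors c1@2 c2@4 c3@6, authorship .1.2.3..
After op 3 (delete): buffer="kbjke" (len 5), cursors c1@1 c2@2 c3@3, authorship .....
After op 4 (move_right): buffer="kbjke" (len 5), cursors c1@2 c2@3 c3@4, authorship .....

Answer: 2 3 4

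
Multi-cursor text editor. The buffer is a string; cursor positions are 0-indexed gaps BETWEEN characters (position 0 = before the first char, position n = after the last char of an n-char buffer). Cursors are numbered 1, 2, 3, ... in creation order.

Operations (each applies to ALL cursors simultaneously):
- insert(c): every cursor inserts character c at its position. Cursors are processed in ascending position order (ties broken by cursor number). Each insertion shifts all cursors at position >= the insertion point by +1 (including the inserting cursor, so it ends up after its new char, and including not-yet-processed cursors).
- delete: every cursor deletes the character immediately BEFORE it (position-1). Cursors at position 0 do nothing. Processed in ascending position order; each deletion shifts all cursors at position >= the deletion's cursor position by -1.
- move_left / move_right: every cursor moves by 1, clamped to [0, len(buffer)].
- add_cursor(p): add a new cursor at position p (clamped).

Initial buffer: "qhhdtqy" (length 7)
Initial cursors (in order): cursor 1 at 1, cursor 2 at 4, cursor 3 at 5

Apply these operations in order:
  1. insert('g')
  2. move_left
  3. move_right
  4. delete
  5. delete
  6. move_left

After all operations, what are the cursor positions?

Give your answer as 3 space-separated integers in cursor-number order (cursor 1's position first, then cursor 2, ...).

After op 1 (insert('g')): buffer="qghhdgtgqy" (len 10), cursors c1@2 c2@6 c3@8, authorship .1...2.3..
After op 2 (move_left): buffer="qghhdgtgqy" (len 10), cursors c1@1 c2@5 c3@7, authorship .1...2.3..
After op 3 (move_right): buffer="qghhdgtgqy" (len 10), cursors c1@2 c2@6 c3@8, authorship .1...2.3..
After op 4 (delete): buffer="qhhdtqy" (len 7), cursors c1@1 c2@4 c3@5, authorship .......
After op 5 (delete): buffer="hhqy" (len 4), cursors c1@0 c2@2 c3@2, authorship ....
After op 6 (move_left): buffer="hhqy" (len 4), cursors c1@0 c2@1 c3@1, authorship ....

Answer: 0 1 1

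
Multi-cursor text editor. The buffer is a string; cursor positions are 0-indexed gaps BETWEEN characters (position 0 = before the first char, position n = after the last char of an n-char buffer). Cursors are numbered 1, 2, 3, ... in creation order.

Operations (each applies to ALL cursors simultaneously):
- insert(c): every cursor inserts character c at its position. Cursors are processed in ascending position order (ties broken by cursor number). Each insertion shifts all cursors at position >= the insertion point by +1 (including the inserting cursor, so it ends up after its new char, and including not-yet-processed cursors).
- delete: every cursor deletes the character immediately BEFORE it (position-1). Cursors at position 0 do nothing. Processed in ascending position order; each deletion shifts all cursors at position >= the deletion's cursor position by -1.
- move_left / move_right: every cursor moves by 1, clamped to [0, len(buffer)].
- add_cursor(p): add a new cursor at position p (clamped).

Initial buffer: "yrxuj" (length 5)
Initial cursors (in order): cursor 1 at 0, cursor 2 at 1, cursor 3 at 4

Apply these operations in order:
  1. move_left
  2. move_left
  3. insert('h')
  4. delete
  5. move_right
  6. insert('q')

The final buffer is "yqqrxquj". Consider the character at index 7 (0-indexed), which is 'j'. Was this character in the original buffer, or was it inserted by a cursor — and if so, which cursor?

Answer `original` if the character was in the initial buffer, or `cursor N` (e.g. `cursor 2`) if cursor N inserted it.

After op 1 (move_left): buffer="yrxuj" (len 5), cursors c1@0 c2@0 c3@3, authorship .....
After op 2 (move_left): buffer="yrxuj" (len 5), cursors c1@0 c2@0 c3@2, authorship .....
After op 3 (insert('h')): buffer="hhyrhxuj" (len 8), cursors c1@2 c2@2 c3@5, authorship 12..3...
After op 4 (delete): buffer="yrxuj" (len 5), cursors c1@0 c2@0 c3@2, authorship .....
After op 5 (move_right): buffer="yrxuj" (len 5), cursors c1@1 c2@1 c3@3, authorship .....
After op 6 (insert('q')): buffer="yqqrxquj" (len 8), cursors c1@3 c2@3 c3@6, authorship .12..3..
Authorship (.=original, N=cursor N): . 1 2 . . 3 . .
Index 7: author = original

Answer: original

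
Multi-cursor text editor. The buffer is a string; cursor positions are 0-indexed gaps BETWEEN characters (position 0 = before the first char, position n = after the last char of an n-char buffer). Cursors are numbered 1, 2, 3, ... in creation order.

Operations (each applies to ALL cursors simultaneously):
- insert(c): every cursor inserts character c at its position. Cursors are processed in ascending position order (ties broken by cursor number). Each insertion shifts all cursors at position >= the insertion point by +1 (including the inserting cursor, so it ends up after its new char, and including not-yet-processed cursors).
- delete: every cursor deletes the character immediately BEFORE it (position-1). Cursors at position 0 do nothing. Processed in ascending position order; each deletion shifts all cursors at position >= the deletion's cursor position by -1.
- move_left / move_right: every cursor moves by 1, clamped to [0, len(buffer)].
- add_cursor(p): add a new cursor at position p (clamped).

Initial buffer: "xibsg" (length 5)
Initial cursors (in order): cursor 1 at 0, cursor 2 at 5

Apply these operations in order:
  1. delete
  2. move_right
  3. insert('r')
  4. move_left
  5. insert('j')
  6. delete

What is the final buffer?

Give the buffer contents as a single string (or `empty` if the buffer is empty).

After op 1 (delete): buffer="xibs" (len 4), cursors c1@0 c2@4, authorship ....
After op 2 (move_right): buffer="xibs" (len 4), cursors c1@1 c2@4, authorship ....
After op 3 (insert('r')): buffer="xribsr" (len 6), cursors c1@2 c2@6, authorship .1...2
After op 4 (move_left): buffer="xribsr" (len 6), cursors c1@1 c2@5, authorship .1...2
After op 5 (insert('j')): buffer="xjribsjr" (len 8), cursors c1@2 c2@7, authorship .11...22
After op 6 (delete): buffer="xribsr" (len 6), cursors c1@1 c2@5, authorship .1...2

Answer: xribsr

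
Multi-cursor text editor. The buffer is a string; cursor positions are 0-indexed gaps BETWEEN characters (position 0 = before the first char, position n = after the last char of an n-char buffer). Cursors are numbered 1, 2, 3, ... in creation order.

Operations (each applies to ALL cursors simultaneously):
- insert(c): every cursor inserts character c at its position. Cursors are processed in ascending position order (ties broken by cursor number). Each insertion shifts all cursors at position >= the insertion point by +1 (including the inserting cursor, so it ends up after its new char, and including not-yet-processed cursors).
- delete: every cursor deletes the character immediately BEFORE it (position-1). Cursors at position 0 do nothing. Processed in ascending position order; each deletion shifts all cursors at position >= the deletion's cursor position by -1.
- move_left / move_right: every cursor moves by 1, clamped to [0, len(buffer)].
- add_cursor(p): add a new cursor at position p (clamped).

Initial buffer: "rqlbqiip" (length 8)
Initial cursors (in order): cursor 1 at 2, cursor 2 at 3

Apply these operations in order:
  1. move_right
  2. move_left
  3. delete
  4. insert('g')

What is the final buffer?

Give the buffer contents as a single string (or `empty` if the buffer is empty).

After op 1 (move_right): buffer="rqlbqiip" (len 8), cursors c1@3 c2@4, authorship ........
After op 2 (move_left): buffer="rqlbqiip" (len 8), cursors c1@2 c2@3, authorship ........
After op 3 (delete): buffer="rbqiip" (len 6), cursors c1@1 c2@1, authorship ......
After op 4 (insert('g')): buffer="rggbqiip" (len 8), cursors c1@3 c2@3, authorship .12.....

Answer: rggbqiip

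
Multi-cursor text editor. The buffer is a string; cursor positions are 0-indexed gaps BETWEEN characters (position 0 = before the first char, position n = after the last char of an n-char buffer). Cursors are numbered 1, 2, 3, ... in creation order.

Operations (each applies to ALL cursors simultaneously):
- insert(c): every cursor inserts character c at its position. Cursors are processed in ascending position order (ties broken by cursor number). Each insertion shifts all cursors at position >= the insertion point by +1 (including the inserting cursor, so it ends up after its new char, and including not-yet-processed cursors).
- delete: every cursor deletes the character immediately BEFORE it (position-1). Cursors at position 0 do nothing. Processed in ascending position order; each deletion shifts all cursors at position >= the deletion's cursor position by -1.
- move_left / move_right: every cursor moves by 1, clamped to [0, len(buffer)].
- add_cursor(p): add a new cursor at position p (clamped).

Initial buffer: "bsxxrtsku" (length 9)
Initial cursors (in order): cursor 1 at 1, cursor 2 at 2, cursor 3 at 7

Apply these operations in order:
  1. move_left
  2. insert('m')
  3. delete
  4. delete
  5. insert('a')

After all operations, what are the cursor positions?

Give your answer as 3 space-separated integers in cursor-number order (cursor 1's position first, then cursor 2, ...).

Answer: 2 2 7

Derivation:
After op 1 (move_left): buffer="bsxxrtsku" (len 9), cursors c1@0 c2@1 c3@6, authorship .........
After op 2 (insert('m')): buffer="mbmsxxrtmsku" (len 12), cursors c1@1 c2@3 c3@9, authorship 1.2.....3...
After op 3 (delete): buffer="bsxxrtsku" (len 9), cursors c1@0 c2@1 c3@6, authorship .........
After op 4 (delete): buffer="sxxrsku" (len 7), cursors c1@0 c2@0 c3@4, authorship .......
After op 5 (insert('a')): buffer="aasxxrasku" (len 10), cursors c1@2 c2@2 c3@7, authorship 12....3...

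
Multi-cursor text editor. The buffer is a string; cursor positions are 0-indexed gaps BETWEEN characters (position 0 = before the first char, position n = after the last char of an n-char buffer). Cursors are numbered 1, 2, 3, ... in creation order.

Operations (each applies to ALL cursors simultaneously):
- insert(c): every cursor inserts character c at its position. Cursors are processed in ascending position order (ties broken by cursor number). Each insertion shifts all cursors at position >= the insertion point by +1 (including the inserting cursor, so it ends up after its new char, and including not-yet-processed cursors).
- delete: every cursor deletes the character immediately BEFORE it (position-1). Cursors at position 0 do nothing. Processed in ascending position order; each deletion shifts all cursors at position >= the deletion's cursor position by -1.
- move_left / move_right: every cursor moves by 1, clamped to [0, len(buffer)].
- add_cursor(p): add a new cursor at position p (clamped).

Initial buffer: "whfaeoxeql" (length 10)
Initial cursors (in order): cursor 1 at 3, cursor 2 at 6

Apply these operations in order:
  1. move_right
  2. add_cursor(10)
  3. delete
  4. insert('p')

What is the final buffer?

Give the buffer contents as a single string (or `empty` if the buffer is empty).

After op 1 (move_right): buffer="whfaeoxeql" (len 10), cursors c1@4 c2@7, authorship ..........
After op 2 (add_cursor(10)): buffer="whfaeoxeql" (len 10), cursors c1@4 c2@7 c3@10, authorship ..........
After op 3 (delete): buffer="whfeoeq" (len 7), cursors c1@3 c2@5 c3@7, authorship .......
After op 4 (insert('p')): buffer="whfpeopeqp" (len 10), cursors c1@4 c2@7 c3@10, authorship ...1..2..3

Answer: whfpeopeqp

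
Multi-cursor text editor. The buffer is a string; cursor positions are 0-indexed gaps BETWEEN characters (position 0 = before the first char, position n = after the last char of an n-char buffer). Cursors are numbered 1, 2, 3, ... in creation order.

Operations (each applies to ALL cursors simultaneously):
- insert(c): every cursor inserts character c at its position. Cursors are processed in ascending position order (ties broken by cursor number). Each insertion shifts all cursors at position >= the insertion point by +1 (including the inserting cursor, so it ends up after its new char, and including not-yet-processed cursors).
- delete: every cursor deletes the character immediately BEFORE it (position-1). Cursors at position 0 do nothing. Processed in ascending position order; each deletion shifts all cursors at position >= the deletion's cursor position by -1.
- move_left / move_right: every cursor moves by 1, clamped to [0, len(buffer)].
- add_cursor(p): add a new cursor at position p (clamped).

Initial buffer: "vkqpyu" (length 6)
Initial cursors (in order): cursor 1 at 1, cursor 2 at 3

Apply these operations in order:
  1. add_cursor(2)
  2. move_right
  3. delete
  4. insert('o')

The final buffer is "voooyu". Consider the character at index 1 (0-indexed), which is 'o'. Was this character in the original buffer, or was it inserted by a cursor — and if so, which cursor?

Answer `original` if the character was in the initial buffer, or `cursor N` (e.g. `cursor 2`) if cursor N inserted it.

Answer: cursor 1

Derivation:
After op 1 (add_cursor(2)): buffer="vkqpyu" (len 6), cursors c1@1 c3@2 c2@3, authorship ......
After op 2 (move_right): buffer="vkqpyu" (len 6), cursors c1@2 c3@3 c2@4, authorship ......
After op 3 (delete): buffer="vyu" (len 3), cursors c1@1 c2@1 c3@1, authorship ...
After op 4 (insert('o')): buffer="voooyu" (len 6), cursors c1@4 c2@4 c3@4, authorship .123..
Authorship (.=original, N=cursor N): . 1 2 3 . .
Index 1: author = 1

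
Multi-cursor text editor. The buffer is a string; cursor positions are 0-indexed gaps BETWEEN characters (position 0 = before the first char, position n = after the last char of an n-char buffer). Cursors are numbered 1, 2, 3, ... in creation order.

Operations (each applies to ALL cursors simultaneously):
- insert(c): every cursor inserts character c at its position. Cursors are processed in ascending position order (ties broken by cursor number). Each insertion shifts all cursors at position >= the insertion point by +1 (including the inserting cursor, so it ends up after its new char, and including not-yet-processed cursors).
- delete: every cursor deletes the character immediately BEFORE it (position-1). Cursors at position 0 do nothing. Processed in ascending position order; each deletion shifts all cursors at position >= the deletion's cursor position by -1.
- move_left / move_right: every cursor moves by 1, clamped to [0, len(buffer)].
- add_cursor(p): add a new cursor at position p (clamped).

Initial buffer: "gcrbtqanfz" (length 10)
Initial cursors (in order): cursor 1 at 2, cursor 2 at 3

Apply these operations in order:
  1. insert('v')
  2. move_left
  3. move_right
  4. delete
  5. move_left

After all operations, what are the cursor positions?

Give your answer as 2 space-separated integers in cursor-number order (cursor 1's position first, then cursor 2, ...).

Answer: 1 2

Derivation:
After op 1 (insert('v')): buffer="gcvrvbtqanfz" (len 12), cursors c1@3 c2@5, authorship ..1.2.......
After op 2 (move_left): buffer="gcvrvbtqanfz" (len 12), cursors c1@2 c2@4, authorship ..1.2.......
After op 3 (move_right): buffer="gcvrvbtqanfz" (len 12), cursors c1@3 c2@5, authorship ..1.2.......
After op 4 (delete): buffer="gcrbtqanfz" (len 10), cursors c1@2 c2@3, authorship ..........
After op 5 (move_left): buffer="gcrbtqanfz" (len 10), cursors c1@1 c2@2, authorship ..........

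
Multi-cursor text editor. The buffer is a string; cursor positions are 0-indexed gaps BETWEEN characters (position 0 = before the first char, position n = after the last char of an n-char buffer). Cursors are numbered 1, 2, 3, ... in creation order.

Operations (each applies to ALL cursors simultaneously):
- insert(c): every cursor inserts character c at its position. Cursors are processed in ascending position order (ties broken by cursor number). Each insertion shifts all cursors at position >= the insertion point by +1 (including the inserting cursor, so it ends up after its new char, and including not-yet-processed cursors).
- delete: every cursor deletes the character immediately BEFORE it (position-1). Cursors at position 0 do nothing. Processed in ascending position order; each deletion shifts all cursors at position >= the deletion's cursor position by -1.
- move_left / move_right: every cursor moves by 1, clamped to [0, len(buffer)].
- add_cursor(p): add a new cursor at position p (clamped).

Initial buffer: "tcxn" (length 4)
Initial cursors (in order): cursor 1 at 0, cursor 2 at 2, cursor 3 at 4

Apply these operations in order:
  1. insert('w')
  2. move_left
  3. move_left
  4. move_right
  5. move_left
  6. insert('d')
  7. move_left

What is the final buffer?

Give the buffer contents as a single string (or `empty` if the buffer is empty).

Answer: dwtdcwxdnw

Derivation:
After op 1 (insert('w')): buffer="wtcwxnw" (len 7), cursors c1@1 c2@4 c3@7, authorship 1..2..3
After op 2 (move_left): buffer="wtcwxnw" (len 7), cursors c1@0 c2@3 c3@6, authorship 1..2..3
After op 3 (move_left): buffer="wtcwxnw" (len 7), cursors c1@0 c2@2 c3@5, authorship 1..2..3
After op 4 (move_right): buffer="wtcwxnw" (len 7), cursors c1@1 c2@3 c3@6, authorship 1..2..3
After op 5 (move_left): buffer="wtcwxnw" (len 7), cursors c1@0 c2@2 c3@5, authorship 1..2..3
After op 6 (insert('d')): buffer="dwtdcwxdnw" (len 10), cursors c1@1 c2@4 c3@8, authorship 11.2.2.3.3
After op 7 (move_left): buffer="dwtdcwxdnw" (len 10), cursors c1@0 c2@3 c3@7, authorship 11.2.2.3.3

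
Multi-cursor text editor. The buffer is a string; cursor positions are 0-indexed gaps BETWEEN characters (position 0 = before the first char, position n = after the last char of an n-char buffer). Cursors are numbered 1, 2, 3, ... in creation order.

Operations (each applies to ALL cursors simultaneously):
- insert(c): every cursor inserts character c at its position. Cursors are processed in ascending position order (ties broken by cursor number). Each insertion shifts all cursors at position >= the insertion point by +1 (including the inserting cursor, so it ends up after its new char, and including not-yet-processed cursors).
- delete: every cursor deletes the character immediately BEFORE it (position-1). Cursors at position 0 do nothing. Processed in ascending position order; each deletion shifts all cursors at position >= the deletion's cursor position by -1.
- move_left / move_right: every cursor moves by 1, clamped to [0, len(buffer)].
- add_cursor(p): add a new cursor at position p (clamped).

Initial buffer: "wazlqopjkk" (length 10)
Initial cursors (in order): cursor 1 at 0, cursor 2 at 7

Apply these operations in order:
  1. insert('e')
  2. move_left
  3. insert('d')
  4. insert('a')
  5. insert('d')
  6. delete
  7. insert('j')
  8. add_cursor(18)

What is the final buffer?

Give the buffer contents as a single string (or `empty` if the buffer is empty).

Answer: dajewazlqopdajejkk

Derivation:
After op 1 (insert('e')): buffer="ewazlqopejkk" (len 12), cursors c1@1 c2@9, authorship 1.......2...
After op 2 (move_left): buffer="ewazlqopejkk" (len 12), cursors c1@0 c2@8, authorship 1.......2...
After op 3 (insert('d')): buffer="dewazlqopdejkk" (len 14), cursors c1@1 c2@10, authorship 11.......22...
After op 4 (insert('a')): buffer="daewazlqopdaejkk" (len 16), cursors c1@2 c2@12, authorship 111.......222...
After op 5 (insert('d')): buffer="dadewazlqopdadejkk" (len 18), cursors c1@3 c2@14, authorship 1111.......2222...
After op 6 (delete): buffer="daewazlqopdaejkk" (len 16), cursors c1@2 c2@12, authorship 111.......222...
After op 7 (insert('j')): buffer="dajewazlqopdajejkk" (len 18), cursors c1@3 c2@14, authorship 1111.......2222...
After op 8 (add_cursor(18)): buffer="dajewazlqopdajejkk" (len 18), cursors c1@3 c2@14 c3@18, authorship 1111.......2222...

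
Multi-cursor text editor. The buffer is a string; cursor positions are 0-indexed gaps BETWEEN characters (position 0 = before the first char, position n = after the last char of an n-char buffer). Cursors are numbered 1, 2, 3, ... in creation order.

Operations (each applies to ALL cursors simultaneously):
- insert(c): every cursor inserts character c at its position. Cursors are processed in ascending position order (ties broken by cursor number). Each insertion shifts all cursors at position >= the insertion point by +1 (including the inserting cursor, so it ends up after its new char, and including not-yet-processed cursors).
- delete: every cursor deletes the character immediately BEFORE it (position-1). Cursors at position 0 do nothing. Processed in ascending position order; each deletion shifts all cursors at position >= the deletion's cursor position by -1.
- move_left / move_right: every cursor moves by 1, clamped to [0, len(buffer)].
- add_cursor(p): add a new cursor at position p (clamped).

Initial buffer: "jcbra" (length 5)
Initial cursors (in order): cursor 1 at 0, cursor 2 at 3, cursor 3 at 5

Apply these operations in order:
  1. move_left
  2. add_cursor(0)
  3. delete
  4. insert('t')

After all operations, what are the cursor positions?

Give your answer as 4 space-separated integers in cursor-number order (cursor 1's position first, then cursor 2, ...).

After op 1 (move_left): buffer="jcbra" (len 5), cursors c1@0 c2@2 c3@4, authorship .....
After op 2 (add_cursor(0)): buffer="jcbra" (len 5), cursors c1@0 c4@0 c2@2 c3@4, authorship .....
After op 3 (delete): buffer="jba" (len 3), cursors c1@0 c4@0 c2@1 c3@2, authorship ...
After op 4 (insert('t')): buffer="ttjtbta" (len 7), cursors c1@2 c4@2 c2@4 c3@6, authorship 14.2.3.

Answer: 2 4 6 2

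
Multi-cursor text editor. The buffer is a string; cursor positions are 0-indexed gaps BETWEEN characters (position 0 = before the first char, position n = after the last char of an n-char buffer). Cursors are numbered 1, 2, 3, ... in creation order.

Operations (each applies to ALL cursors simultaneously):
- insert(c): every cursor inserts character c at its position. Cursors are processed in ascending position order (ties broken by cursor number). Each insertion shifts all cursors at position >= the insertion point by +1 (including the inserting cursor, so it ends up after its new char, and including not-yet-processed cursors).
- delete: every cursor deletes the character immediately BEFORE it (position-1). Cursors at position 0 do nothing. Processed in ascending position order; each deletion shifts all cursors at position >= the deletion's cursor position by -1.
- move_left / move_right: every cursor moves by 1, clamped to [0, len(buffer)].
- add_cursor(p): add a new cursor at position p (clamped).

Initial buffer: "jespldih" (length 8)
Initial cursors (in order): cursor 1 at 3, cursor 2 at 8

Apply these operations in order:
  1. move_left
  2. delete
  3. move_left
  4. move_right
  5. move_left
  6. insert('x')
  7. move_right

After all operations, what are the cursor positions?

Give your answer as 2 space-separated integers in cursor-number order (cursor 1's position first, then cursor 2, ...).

After op 1 (move_left): buffer="jespldih" (len 8), cursors c1@2 c2@7, authorship ........
After op 2 (delete): buffer="jspldh" (len 6), cursors c1@1 c2@5, authorship ......
After op 3 (move_left): buffer="jspldh" (len 6), cursors c1@0 c2@4, authorship ......
After op 4 (move_right): buffer="jspldh" (len 6), cursors c1@1 c2@5, authorship ......
After op 5 (move_left): buffer="jspldh" (len 6), cursors c1@0 c2@4, authorship ......
After op 6 (insert('x')): buffer="xjsplxdh" (len 8), cursors c1@1 c2@6, authorship 1....2..
After op 7 (move_right): buffer="xjsplxdh" (len 8), cursors c1@2 c2@7, authorship 1....2..

Answer: 2 7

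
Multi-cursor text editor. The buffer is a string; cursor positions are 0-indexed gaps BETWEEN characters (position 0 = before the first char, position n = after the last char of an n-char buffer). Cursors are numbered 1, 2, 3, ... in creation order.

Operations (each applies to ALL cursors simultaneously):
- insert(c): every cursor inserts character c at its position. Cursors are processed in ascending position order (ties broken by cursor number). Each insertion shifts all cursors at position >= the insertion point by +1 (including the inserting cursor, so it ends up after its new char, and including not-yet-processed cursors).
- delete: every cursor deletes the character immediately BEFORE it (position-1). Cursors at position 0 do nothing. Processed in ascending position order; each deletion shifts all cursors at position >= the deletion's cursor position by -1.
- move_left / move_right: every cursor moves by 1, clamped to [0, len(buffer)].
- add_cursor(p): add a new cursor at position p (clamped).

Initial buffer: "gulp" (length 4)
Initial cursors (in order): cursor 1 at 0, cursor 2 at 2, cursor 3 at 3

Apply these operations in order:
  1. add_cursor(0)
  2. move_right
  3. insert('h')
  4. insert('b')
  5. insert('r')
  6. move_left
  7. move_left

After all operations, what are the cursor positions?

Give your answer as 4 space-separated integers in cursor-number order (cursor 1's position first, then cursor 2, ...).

After op 1 (add_cursor(0)): buffer="gulp" (len 4), cursors c1@0 c4@0 c2@2 c3@3, authorship ....
After op 2 (move_right): buffer="gulp" (len 4), cursors c1@1 c4@1 c2@3 c3@4, authorship ....
After op 3 (insert('h')): buffer="ghhulhph" (len 8), cursors c1@3 c4@3 c2@6 c3@8, authorship .14..2.3
After op 4 (insert('b')): buffer="ghhbbulhbphb" (len 12), cursors c1@5 c4@5 c2@9 c3@12, authorship .1414..22.33
After op 5 (insert('r')): buffer="ghhbbrrulhbrphbr" (len 16), cursors c1@7 c4@7 c2@12 c3@16, authorship .141414..222.333
After op 6 (move_left): buffer="ghhbbrrulhbrphbr" (len 16), cursors c1@6 c4@6 c2@11 c3@15, authorship .141414..222.333
After op 7 (move_left): buffer="ghhbbrrulhbrphbr" (len 16), cursors c1@5 c4@5 c2@10 c3@14, authorship .141414..222.333

Answer: 5 10 14 5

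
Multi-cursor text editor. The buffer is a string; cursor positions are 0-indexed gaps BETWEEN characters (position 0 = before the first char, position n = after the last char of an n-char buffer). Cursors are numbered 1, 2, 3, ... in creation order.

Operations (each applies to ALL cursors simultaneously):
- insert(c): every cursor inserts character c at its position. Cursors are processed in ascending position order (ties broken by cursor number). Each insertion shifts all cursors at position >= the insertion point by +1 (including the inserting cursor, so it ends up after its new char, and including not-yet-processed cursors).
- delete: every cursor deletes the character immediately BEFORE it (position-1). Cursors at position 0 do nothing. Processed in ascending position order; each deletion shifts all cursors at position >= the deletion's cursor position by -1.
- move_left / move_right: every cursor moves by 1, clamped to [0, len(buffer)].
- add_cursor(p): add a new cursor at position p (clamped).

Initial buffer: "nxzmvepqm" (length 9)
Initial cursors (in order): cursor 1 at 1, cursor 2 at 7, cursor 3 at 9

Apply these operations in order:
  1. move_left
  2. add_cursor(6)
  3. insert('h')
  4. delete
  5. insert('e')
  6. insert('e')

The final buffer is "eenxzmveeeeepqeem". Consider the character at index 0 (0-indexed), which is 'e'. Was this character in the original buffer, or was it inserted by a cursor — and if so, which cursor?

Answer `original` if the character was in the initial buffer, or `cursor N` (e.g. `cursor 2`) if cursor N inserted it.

Answer: cursor 1

Derivation:
After op 1 (move_left): buffer="nxzmvepqm" (len 9), cursors c1@0 c2@6 c3@8, authorship .........
After op 2 (add_cursor(6)): buffer="nxzmvepqm" (len 9), cursors c1@0 c2@6 c4@6 c3@8, authorship .........
After op 3 (insert('h')): buffer="hnxzmvehhpqhm" (len 13), cursors c1@1 c2@9 c4@9 c3@12, authorship 1......24..3.
After op 4 (delete): buffer="nxzmvepqm" (len 9), cursors c1@0 c2@6 c4@6 c3@8, authorship .........
After op 5 (insert('e')): buffer="enxzmveeepqem" (len 13), cursors c1@1 c2@9 c4@9 c3@12, authorship 1......24..3.
After op 6 (insert('e')): buffer="eenxzmveeeeepqeem" (len 17), cursors c1@2 c2@12 c4@12 c3@16, authorship 11......2424..33.
Authorship (.=original, N=cursor N): 1 1 . . . . . . 2 4 2 4 . . 3 3 .
Index 0: author = 1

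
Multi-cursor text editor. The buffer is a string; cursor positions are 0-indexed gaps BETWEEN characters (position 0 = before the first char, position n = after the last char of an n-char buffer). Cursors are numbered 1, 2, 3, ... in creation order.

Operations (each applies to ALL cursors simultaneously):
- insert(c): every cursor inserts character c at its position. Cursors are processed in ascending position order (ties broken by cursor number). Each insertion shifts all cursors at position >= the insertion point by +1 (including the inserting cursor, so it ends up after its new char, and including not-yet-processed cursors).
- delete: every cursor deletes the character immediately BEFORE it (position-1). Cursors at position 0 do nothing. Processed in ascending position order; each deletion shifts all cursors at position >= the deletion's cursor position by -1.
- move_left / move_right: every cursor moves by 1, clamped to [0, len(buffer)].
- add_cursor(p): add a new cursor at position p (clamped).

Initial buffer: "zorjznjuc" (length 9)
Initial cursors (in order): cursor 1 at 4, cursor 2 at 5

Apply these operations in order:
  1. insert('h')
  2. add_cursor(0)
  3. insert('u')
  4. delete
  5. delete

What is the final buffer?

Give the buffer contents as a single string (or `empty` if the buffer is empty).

After op 1 (insert('h')): buffer="zorjhzhnjuc" (len 11), cursors c1@5 c2@7, authorship ....1.2....
After op 2 (add_cursor(0)): buffer="zorjhzhnjuc" (len 11), cursors c3@0 c1@5 c2@7, authorship ....1.2....
After op 3 (insert('u')): buffer="uzorjhuzhunjuc" (len 14), cursors c3@1 c1@7 c2@10, authorship 3....11.22....
After op 4 (delete): buffer="zorjhzhnjuc" (len 11), cursors c3@0 c1@5 c2@7, authorship ....1.2....
After op 5 (delete): buffer="zorjznjuc" (len 9), cursors c3@0 c1@4 c2@5, authorship .........

Answer: zorjznjuc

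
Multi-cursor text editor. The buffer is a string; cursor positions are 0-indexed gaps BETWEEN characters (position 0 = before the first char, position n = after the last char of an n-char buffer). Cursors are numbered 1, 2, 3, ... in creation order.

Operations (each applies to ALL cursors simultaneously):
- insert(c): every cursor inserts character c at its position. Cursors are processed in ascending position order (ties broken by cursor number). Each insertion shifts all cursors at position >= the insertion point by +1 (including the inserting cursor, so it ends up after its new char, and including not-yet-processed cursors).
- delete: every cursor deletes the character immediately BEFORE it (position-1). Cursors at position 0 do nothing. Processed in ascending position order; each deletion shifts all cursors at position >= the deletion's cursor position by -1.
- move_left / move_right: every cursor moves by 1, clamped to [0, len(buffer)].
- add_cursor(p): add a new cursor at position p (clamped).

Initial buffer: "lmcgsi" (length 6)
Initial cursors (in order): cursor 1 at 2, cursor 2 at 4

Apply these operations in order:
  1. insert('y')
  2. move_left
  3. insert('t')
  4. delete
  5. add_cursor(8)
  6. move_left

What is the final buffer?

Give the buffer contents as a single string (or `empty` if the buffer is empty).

Answer: lmycgysi

Derivation:
After op 1 (insert('y')): buffer="lmycgysi" (len 8), cursors c1@3 c2@6, authorship ..1..2..
After op 2 (move_left): buffer="lmycgysi" (len 8), cursors c1@2 c2@5, authorship ..1..2..
After op 3 (insert('t')): buffer="lmtycgtysi" (len 10), cursors c1@3 c2@7, authorship ..11..22..
After op 4 (delete): buffer="lmycgysi" (len 8), cursors c1@2 c2@5, authorship ..1..2..
After op 5 (add_cursor(8)): buffer="lmycgysi" (len 8), cursors c1@2 c2@5 c3@8, authorship ..1..2..
After op 6 (move_left): buffer="lmycgysi" (len 8), cursors c1@1 c2@4 c3@7, authorship ..1..2..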